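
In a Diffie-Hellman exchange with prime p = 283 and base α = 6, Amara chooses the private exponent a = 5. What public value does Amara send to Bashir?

Public value = 6^5 (mod 283).
6^1 ≡ 6 (mod 283)
6^2 = (6^1)^2 ≡ 6^2 = 36 ≡ 36 (mod 283)
6^4 = (6^2)^2 ≡ 36^2 = 1296 ≡ 164 (mod 283)
6^5 = 6^4 · 6^1 ≡ 164 · 6 ≡ 135 (mod 283).

135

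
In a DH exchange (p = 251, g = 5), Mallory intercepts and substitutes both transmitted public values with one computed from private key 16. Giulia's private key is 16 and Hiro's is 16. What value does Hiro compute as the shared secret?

Hiro receives Mallory's public value M = 5^16 mod 251 instead of the honest one.
5^1 ≡ 5 (mod 251)
5^2 = (5^1)^2 ≡ 5^2 = 25 ≡ 25 (mod 251)
5^4 = (5^2)^2 ≡ 25^2 = 625 ≡ 123 (mod 251)
5^8 = (5^4)^2 ≡ 123^2 = 15129 ≡ 69 (mod 251)
5^16 = (5^8)^2 ≡ 69^2 = 4761 ≡ 243 (mod 251)
So M = 243. Hiro computes K = M^16 mod 251.
243^1 ≡ 243 (mod 251)
243^2 = (243^1)^2 ≡ 243^2 = 59049 ≡ 64 (mod 251)
243^4 = (243^2)^2 ≡ 64^2 = 4096 ≡ 80 (mod 251)
243^8 = (243^4)^2 ≡ 80^2 = 6400 ≡ 125 (mod 251)
243^16 = (243^8)^2 ≡ 125^2 = 15625 ≡ 63 (mod 251)

63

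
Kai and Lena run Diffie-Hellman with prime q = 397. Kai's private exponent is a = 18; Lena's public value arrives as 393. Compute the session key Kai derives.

Shared key K = 393^18 mod 397.
393^1 ≡ 393 (mod 397)
393^2 = (393^1)^2 ≡ 393^2 = 154449 ≡ 16 (mod 397)
393^4 = (393^2)^2 ≡ 16^2 = 256 ≡ 256 (mod 397)
393^8 = (393^4)^2 ≡ 256^2 = 65536 ≡ 31 (mod 397)
393^16 = (393^8)^2 ≡ 31^2 = 961 ≡ 167 (mod 397)
393^18 = 393^16 · 393^2 ≡ 167 · 16 ≡ 290 (mod 397).

290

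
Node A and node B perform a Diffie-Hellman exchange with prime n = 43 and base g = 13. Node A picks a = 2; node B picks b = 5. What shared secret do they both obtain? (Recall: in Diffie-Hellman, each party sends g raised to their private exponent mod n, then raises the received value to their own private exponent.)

15

Node A sends A = g^a mod n = 13^2 mod 43.
13^1 ≡ 13 (mod 43)
13^2 = (13^1)^2 ≡ 13^2 = 169 ≡ 40 (mod 43)
So A = 40. Node B then computes K = A^b mod n = 40^5 mod 43.
40^1 ≡ 40 (mod 43)
40^2 = (40^1)^2 ≡ 40^2 = 1600 ≡ 9 (mod 43)
40^4 = (40^2)^2 ≡ 9^2 = 81 ≡ 38 (mod 43)
40^5 = 40^4 · 40^1 ≡ 38 · 40 ≡ 15 (mod 43).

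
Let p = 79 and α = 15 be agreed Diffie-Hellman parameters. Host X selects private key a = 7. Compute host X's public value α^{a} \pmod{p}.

71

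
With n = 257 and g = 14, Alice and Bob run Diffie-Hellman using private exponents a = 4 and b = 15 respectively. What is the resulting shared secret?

Alice sends A = g^a mod n = 14^4 mod 257.
14^1 ≡ 14 (mod 257)
14^2 = (14^1)^2 ≡ 14^2 = 196 ≡ 196 (mod 257)
14^4 = (14^2)^2 ≡ 196^2 = 38416 ≡ 123 (mod 257)
So A = 123. Bob then computes K = A^b mod n = 123^15 mod 257.
123^1 ≡ 123 (mod 257)
123^2 = (123^1)^2 ≡ 123^2 = 15129 ≡ 223 (mod 257)
123^4 = (123^2)^2 ≡ 223^2 = 49729 ≡ 128 (mod 257)
123^8 = (123^4)^2 ≡ 128^2 = 16384 ≡ 193 (mod 257)
123^15 = 123^8 · 123^4 · 123^2 · 123^1 ≡ 193 · 128 · 223 · 123 ≡ 73 (mod 257).

73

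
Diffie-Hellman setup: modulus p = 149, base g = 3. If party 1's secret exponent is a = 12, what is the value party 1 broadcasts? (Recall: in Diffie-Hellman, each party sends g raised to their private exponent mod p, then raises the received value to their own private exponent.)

Public value = 3^12 mod 149.
3^1 ≡ 3 (mod 149)
3^2 = (3^1)^2 ≡ 3^2 = 9 ≡ 9 (mod 149)
3^4 = (3^2)^2 ≡ 9^2 = 81 ≡ 81 (mod 149)
3^8 = (3^4)^2 ≡ 81^2 = 6561 ≡ 5 (mod 149)
3^12 = 3^8 · 3^4 ≡ 5 · 81 ≡ 107 (mod 149).

107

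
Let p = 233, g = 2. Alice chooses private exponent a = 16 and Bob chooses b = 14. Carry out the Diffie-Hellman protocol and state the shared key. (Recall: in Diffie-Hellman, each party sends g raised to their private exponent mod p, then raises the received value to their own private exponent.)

Alice sends A = g^a mod p = 2^16 mod 233.
2^1 ≡ 2 (mod 233)
2^2 = (2^1)^2 ≡ 2^2 = 4 ≡ 4 (mod 233)
2^4 = (2^2)^2 ≡ 4^2 = 16 ≡ 16 (mod 233)
2^8 = (2^4)^2 ≡ 16^2 = 256 ≡ 23 (mod 233)
2^16 = (2^8)^2 ≡ 23^2 = 529 ≡ 63 (mod 233)
So A = 63. Bob then computes K = A^b mod p = 63^14 mod 233.
63^1 ≡ 63 (mod 233)
63^2 = (63^1)^2 ≡ 63^2 = 3969 ≡ 8 (mod 233)
63^4 = (63^2)^2 ≡ 8^2 = 64 ≡ 64 (mod 233)
63^8 = (63^4)^2 ≡ 64^2 = 4096 ≡ 135 (mod 233)
63^14 = 63^8 · 63^4 · 63^2 ≡ 135 · 64 · 8 ≡ 152 (mod 233).

152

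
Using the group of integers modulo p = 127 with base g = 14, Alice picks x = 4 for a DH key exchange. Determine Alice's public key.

62

Public value = 14^4 (mod 127).
14^1 ≡ 14 (mod 127)
14^2 = (14^1)^2 ≡ 14^2 = 196 ≡ 69 (mod 127)
14^4 = (14^2)^2 ≡ 69^2 = 4761 ≡ 62 (mod 127)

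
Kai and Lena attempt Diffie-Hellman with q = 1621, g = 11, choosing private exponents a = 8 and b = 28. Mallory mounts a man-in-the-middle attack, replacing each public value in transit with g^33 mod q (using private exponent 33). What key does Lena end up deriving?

967

Lena receives Mallory's public value M = 11^33 mod 1621 instead of the honest one.
11^1 ≡ 11 (mod 1621)
11^2 = (11^1)^2 ≡ 11^2 = 121 ≡ 121 (mod 1621)
11^4 = (11^2)^2 ≡ 121^2 = 14641 ≡ 52 (mod 1621)
11^8 = (11^4)^2 ≡ 52^2 = 2704 ≡ 1083 (mod 1621)
11^16 = (11^8)^2 ≡ 1083^2 = 1172889 ≡ 906 (mod 1621)
11^32 = (11^16)^2 ≡ 906^2 = 820836 ≡ 610 (mod 1621)
11^33 = 11^32 · 11^1 ≡ 610 · 11 ≡ 226 (mod 1621).
So M = 226. Lena computes K = M^28 mod 1621.
226^1 ≡ 226 (mod 1621)
226^2 = (226^1)^2 ≡ 226^2 = 51076 ≡ 825 (mod 1621)
226^4 = (226^2)^2 ≡ 825^2 = 680625 ≡ 1426 (mod 1621)
226^8 = (226^4)^2 ≡ 1426^2 = 2033476 ≡ 742 (mod 1621)
226^16 = (226^8)^2 ≡ 742^2 = 550564 ≡ 1045 (mod 1621)
226^28 = 226^16 · 226^8 · 226^4 ≡ 1045 · 742 · 1426 ≡ 967 (mod 1621).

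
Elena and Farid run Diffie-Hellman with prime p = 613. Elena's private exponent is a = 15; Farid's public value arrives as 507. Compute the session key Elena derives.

Shared key K = 507^15 mod 613.
507^1 ≡ 507 (mod 613)
507^2 = (507^1)^2 ≡ 507^2 = 257049 ≡ 202 (mod 613)
507^4 = (507^2)^2 ≡ 202^2 = 40804 ≡ 346 (mod 613)
507^8 = (507^4)^2 ≡ 346^2 = 119716 ≡ 181 (mod 613)
507^15 = 507^8 · 507^4 · 507^2 · 507^1 ≡ 181 · 346 · 202 · 507 ≡ 9 (mod 613).

9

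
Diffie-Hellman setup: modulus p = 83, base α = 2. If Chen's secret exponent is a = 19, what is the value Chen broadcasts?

60

Public value = 2^19 mod 83.
2^1 ≡ 2 (mod 83)
2^2 = (2^1)^2 ≡ 2^2 = 4 ≡ 4 (mod 83)
2^4 = (2^2)^2 ≡ 4^2 = 16 ≡ 16 (mod 83)
2^8 = (2^4)^2 ≡ 16^2 = 256 ≡ 7 (mod 83)
2^16 = (2^8)^2 ≡ 7^2 = 49 ≡ 49 (mod 83)
2^19 = 2^16 · 2^2 · 2^1 ≡ 49 · 4 · 2 ≡ 60 (mod 83).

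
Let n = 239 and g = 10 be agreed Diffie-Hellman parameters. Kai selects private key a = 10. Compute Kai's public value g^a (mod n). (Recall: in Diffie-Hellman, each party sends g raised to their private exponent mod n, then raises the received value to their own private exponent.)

Public value = 10^10 (mod 239).
10^1 ≡ 10 (mod 239)
10^2 = (10^1)^2 ≡ 10^2 = 100 ≡ 100 (mod 239)
10^4 = (10^2)^2 ≡ 100^2 = 10000 ≡ 201 (mod 239)
10^8 = (10^4)^2 ≡ 201^2 = 40401 ≡ 10 (mod 239)
10^10 = 10^8 · 10^2 ≡ 10 · 100 ≡ 44 (mod 239).

44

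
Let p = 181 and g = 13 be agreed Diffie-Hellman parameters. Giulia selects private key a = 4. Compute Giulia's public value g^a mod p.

Public value = 13^4 mod 181.
13^1 ≡ 13 (mod 181)
13^2 = (13^1)^2 ≡ 13^2 = 169 ≡ 169 (mod 181)
13^4 = (13^2)^2 ≡ 169^2 = 28561 ≡ 144 (mod 181)

144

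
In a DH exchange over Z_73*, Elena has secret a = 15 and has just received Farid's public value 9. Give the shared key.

Shared key K = 9^15 mod 73.
9^1 ≡ 9 (mod 73)
9^2 = (9^1)^2 ≡ 9^2 = 81 ≡ 8 (mod 73)
9^4 = (9^2)^2 ≡ 8^2 = 64 ≡ 64 (mod 73)
9^8 = (9^4)^2 ≡ 64^2 = 4096 ≡ 8 (mod 73)
9^15 = 9^8 · 9^4 · 9^2 · 9^1 ≡ 8 · 64 · 8 · 9 ≡ 72 (mod 73).

72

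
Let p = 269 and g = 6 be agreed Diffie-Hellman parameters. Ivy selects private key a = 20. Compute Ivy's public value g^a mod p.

Public value = 6^20 mod 269.
6^1 ≡ 6 (mod 269)
6^2 = (6^1)^2 ≡ 6^2 = 36 ≡ 36 (mod 269)
6^4 = (6^2)^2 ≡ 36^2 = 1296 ≡ 220 (mod 269)
6^8 = (6^4)^2 ≡ 220^2 = 48400 ≡ 249 (mod 269)
6^16 = (6^8)^2 ≡ 249^2 = 62001 ≡ 131 (mod 269)
6^20 = 6^16 · 6^4 ≡ 131 · 220 ≡ 37 (mod 269).

37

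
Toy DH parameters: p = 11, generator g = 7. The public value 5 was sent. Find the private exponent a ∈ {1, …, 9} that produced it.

2

Try successive powers of 7 modulo 11:
7^1 ≡ 7
7^2 ≡ 5
Found: a = 2.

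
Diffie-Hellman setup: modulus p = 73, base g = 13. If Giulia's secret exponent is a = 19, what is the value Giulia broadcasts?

Public value = 13^19 mod 73.
13^1 ≡ 13 (mod 73)
13^2 = (13^1)^2 ≡ 13^2 = 169 ≡ 23 (mod 73)
13^4 = (13^2)^2 ≡ 23^2 = 529 ≡ 18 (mod 73)
13^8 = (13^4)^2 ≡ 18^2 = 324 ≡ 32 (mod 73)
13^16 = (13^8)^2 ≡ 32^2 = 1024 ≡ 2 (mod 73)
13^19 = 13^16 · 13^2 · 13^1 ≡ 2 · 23 · 13 ≡ 14 (mod 73).

14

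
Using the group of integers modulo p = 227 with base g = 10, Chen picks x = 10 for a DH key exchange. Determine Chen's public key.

Public value = 10^{10} \pmod{227}.
10^1 ≡ 10 (mod 227)
10^2 = (10^1)^2 ≡ 10^2 = 100 ≡ 100 (mod 227)
10^4 = (10^2)^2 ≡ 100^2 = 10000 ≡ 12 (mod 227)
10^8 = (10^4)^2 ≡ 12^2 = 144 ≡ 144 (mod 227)
10^10 = 10^8 · 10^2 ≡ 144 · 100 ≡ 99 (mod 227).

99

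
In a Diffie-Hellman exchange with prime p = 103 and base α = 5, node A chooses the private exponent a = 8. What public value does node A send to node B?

49

Public value = 5^8 mod 103.
5^1 ≡ 5 (mod 103)
5^2 = (5^1)^2 ≡ 5^2 = 25 ≡ 25 (mod 103)
5^4 = (5^2)^2 ≡ 25^2 = 625 ≡ 7 (mod 103)
5^8 = (5^4)^2 ≡ 7^2 = 49 ≡ 49 (mod 103)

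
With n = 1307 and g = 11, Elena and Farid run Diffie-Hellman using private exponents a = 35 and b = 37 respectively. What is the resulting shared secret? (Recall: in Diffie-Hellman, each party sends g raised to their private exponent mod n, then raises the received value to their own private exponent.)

97

Elena sends A = g^a mod n = 11^35 mod 1307.
11^1 ≡ 11 (mod 1307)
11^2 = (11^1)^2 ≡ 11^2 = 121 ≡ 121 (mod 1307)
11^4 = (11^2)^2 ≡ 121^2 = 14641 ≡ 264 (mod 1307)
11^8 = (11^4)^2 ≡ 264^2 = 69696 ≡ 425 (mod 1307)
11^16 = (11^8)^2 ≡ 425^2 = 180625 ≡ 259 (mod 1307)
11^32 = (11^16)^2 ≡ 259^2 = 67081 ≡ 424 (mod 1307)
11^35 = 11^32 · 11^2 · 11^1 ≡ 424 · 121 · 11 ≡ 1027 (mod 1307).
So A = 1027. Farid then computes K = A^b mod n = 1027^37 mod 1307.
1027^1 ≡ 1027 (mod 1307)
1027^2 = (1027^1)^2 ≡ 1027^2 = 1054729 ≡ 1287 (mod 1307)
1027^4 = (1027^2)^2 ≡ 1287^2 = 1656369 ≡ 400 (mod 1307)
1027^8 = (1027^4)^2 ≡ 400^2 = 160000 ≡ 546 (mod 1307)
1027^16 = (1027^8)^2 ≡ 546^2 = 298116 ≡ 120 (mod 1307)
1027^32 = (1027^16)^2 ≡ 120^2 = 14400 ≡ 23 (mod 1307)
1027^37 = 1027^32 · 1027^4 · 1027^1 ≡ 23 · 400 · 1027 ≡ 97 (mod 1307).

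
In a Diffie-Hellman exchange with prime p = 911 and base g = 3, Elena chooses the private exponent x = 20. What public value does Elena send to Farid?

Public value = 3^{20} \pmod{911}.
3^1 ≡ 3 (mod 911)
3^2 = (3^1)^2 ≡ 3^2 = 9 ≡ 9 (mod 911)
3^4 = (3^2)^2 ≡ 9^2 = 81 ≡ 81 (mod 911)
3^8 = (3^4)^2 ≡ 81^2 = 6561 ≡ 184 (mod 911)
3^16 = (3^8)^2 ≡ 184^2 = 33856 ≡ 149 (mod 911)
3^20 = 3^16 · 3^4 ≡ 149 · 81 ≡ 226 (mod 911).

226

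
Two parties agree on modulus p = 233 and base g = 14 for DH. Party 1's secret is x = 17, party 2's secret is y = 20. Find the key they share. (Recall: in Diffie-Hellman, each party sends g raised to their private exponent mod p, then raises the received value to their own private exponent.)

64

Party 2 sends B = g^y mod p = 14^20 mod 233.
14^1 ≡ 14 (mod 233)
14^2 = (14^1)^2 ≡ 14^2 = 196 ≡ 196 (mod 233)
14^4 = (14^2)^2 ≡ 196^2 = 38416 ≡ 204 (mod 233)
14^8 = (14^4)^2 ≡ 204^2 = 41616 ≡ 142 (mod 233)
14^16 = (14^8)^2 ≡ 142^2 = 20164 ≡ 126 (mod 233)
14^20 = 14^16 · 14^4 ≡ 126 · 204 ≡ 74 (mod 233).
So B = 74. Party 1 then computes K = B^x mod p = 74^17 mod 233.
74^1 ≡ 74 (mod 233)
74^2 = (74^1)^2 ≡ 74^2 = 5476 ≡ 117 (mod 233)
74^4 = (74^2)^2 ≡ 117^2 = 13689 ≡ 175 (mod 233)
74^8 = (74^4)^2 ≡ 175^2 = 30625 ≡ 102 (mod 233)
74^16 = (74^8)^2 ≡ 102^2 = 10404 ≡ 152 (mod 233)
74^17 = 74^16 · 74^1 ≡ 152 · 74 ≡ 64 (mod 233).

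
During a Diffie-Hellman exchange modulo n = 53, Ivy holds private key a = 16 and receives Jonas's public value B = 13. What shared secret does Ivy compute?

Shared key K = 13^16 mod 53.
13^1 ≡ 13 (mod 53)
13^2 = (13^1)^2 ≡ 13^2 = 169 ≡ 10 (mod 53)
13^4 = (13^2)^2 ≡ 10^2 = 100 ≡ 47 (mod 53)
13^8 = (13^4)^2 ≡ 47^2 = 2209 ≡ 36 (mod 53)
13^16 = (13^8)^2 ≡ 36^2 = 1296 ≡ 24 (mod 53)

24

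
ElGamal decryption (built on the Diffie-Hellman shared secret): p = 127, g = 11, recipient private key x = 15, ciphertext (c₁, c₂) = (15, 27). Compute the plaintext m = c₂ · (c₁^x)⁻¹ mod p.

Shared mask s = c₁^x mod p = 15^15 mod 127.
15^1 ≡ 15 (mod 127)
15^2 = (15^1)^2 ≡ 15^2 = 225 ≡ 98 (mod 127)
15^4 = (15^2)^2 ≡ 98^2 = 9604 ≡ 79 (mod 127)
15^8 = (15^4)^2 ≡ 79^2 = 6241 ≡ 18 (mod 127)
15^15 = 15^8 · 15^4 · 15^2 · 15^1 ≡ 18 · 79 · 98 · 15 ≡ 47 (mod 127).
So s = 47; s⁻¹ ≡ 100 (mod 127).
m = c₂ · s⁻¹ mod 127 = 27 · 100 mod 127 = 33.

33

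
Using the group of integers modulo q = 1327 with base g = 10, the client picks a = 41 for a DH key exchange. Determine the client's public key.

534

Public value = 10^41 (mod 1327).
10^1 ≡ 10 (mod 1327)
10^2 = (10^1)^2 ≡ 10^2 = 100 ≡ 100 (mod 1327)
10^4 = (10^2)^2 ≡ 100^2 = 10000 ≡ 711 (mod 1327)
10^8 = (10^4)^2 ≡ 711^2 = 505521 ≡ 1261 (mod 1327)
10^16 = (10^8)^2 ≡ 1261^2 = 1590121 ≡ 375 (mod 1327)
10^32 = (10^16)^2 ≡ 375^2 = 140625 ≡ 1290 (mod 1327)
10^41 = 10^32 · 10^8 · 10^1 ≡ 1290 · 1261 · 10 ≡ 534 (mod 1327).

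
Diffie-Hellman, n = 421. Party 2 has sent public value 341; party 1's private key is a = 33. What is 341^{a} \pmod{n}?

Shared key K = 341^33 mod 421.
341^1 ≡ 341 (mod 421)
341^2 = (341^1)^2 ≡ 341^2 = 116281 ≡ 85 (mod 421)
341^4 = (341^2)^2 ≡ 85^2 = 7225 ≡ 68 (mod 421)
341^8 = (341^4)^2 ≡ 68^2 = 4624 ≡ 414 (mod 421)
341^16 = (341^8)^2 ≡ 414^2 = 171396 ≡ 49 (mod 421)
341^32 = (341^16)^2 ≡ 49^2 = 2401 ≡ 296 (mod 421)
341^33 = 341^32 · 341^1 ≡ 296 · 341 ≡ 317 (mod 421).

317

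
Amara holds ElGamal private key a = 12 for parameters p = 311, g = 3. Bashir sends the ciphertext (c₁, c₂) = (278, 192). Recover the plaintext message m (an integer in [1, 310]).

159

Shared mask s = c₁^a mod p = 278^12 mod 311.
278^1 ≡ 278 (mod 311)
278^2 = (278^1)^2 ≡ 278^2 = 77284 ≡ 156 (mod 311)
278^4 = (278^2)^2 ≡ 156^2 = 24336 ≡ 78 (mod 311)
278^8 = (278^4)^2 ≡ 78^2 = 6084 ≡ 175 (mod 311)
278^12 = 278^8 · 278^4 ≡ 175 · 78 ≡ 277 (mod 311).
So s = 277; s⁻¹ ≡ 64 (mod 311).
m = c₂ · s⁻¹ mod 311 = 192 · 64 mod 311 = 159.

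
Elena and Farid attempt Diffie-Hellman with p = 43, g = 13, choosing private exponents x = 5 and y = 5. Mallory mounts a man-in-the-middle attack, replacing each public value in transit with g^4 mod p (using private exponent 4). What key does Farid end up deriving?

10

Farid receives Mallory's public value M = 13^4 mod 43 instead of the honest one.
13^1 ≡ 13 (mod 43)
13^2 = (13^1)^2 ≡ 13^2 = 169 ≡ 40 (mod 43)
13^4 = (13^2)^2 ≡ 40^2 = 1600 ≡ 9 (mod 43)
So M = 9. Farid computes K = M^5 mod 43.
9^1 ≡ 9 (mod 43)
9^2 = (9^1)^2 ≡ 9^2 = 81 ≡ 38 (mod 43)
9^4 = (9^2)^2 ≡ 38^2 = 1444 ≡ 25 (mod 43)
9^5 = 9^4 · 9^1 ≡ 25 · 9 ≡ 10 (mod 43).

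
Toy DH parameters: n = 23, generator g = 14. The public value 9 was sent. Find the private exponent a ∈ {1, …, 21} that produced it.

12

Try successive powers of 14 modulo 23:
14^1 ≡ 14
14^2 ≡ 12
14^3 ≡ 7
14^4 ≡ 6
14^5 ≡ 15
14^6 ≡ 3
14^7 ≡ 19
14^8 ≡ 13
14^9 ≡ 21
14^10 ≡ 18
14^11 ≡ 22
14^12 ≡ 9
Found: a = 12.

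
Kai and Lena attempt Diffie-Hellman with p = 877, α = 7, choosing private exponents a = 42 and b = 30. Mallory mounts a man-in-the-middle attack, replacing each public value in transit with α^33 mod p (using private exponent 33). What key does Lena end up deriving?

Lena receives Mallory's public value M = 7^33 mod 877 instead of the honest one.
7^1 ≡ 7 (mod 877)
7^2 = (7^1)^2 ≡ 7^2 = 49 ≡ 49 (mod 877)
7^4 = (7^2)^2 ≡ 49^2 = 2401 ≡ 647 (mod 877)
7^8 = (7^4)^2 ≡ 647^2 = 418609 ≡ 280 (mod 877)
7^16 = (7^8)^2 ≡ 280^2 = 78400 ≡ 347 (mod 877)
7^32 = (7^16)^2 ≡ 347^2 = 120409 ≡ 260 (mod 877)
7^33 = 7^32 · 7^1 ≡ 260 · 7 ≡ 66 (mod 877).
So M = 66. Lena computes K = M^30 mod 877.
66^1 ≡ 66 (mod 877)
66^2 = (66^1)^2 ≡ 66^2 = 4356 ≡ 848 (mod 877)
66^4 = (66^2)^2 ≡ 848^2 = 719104 ≡ 841 (mod 877)
66^8 = (66^4)^2 ≡ 841^2 = 707281 ≡ 419 (mod 877)
66^16 = (66^8)^2 ≡ 419^2 = 175561 ≡ 161 (mod 877)
66^30 = 66^16 · 66^8 · 66^4 · 66^2 ≡ 161 · 419 · 841 · 848 ≡ 588 (mod 877).

588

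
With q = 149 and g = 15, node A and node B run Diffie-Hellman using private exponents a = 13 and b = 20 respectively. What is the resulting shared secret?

Node A sends A = g^a mod q = 15^13 mod 149.
15^1 ≡ 15 (mod 149)
15^2 = (15^1)^2 ≡ 15^2 = 225 ≡ 76 (mod 149)
15^4 = (15^2)^2 ≡ 76^2 = 5776 ≡ 114 (mod 149)
15^8 = (15^4)^2 ≡ 114^2 = 12996 ≡ 33 (mod 149)
15^13 = 15^8 · 15^4 · 15^1 ≡ 33 · 114 · 15 ≡ 108 (mod 149).
So A = 108. Node B then computes K = A^b mod q = 108^20 mod 149.
108^1 ≡ 108 (mod 149)
108^2 = (108^1)^2 ≡ 108^2 = 11664 ≡ 42 (mod 149)
108^4 = (108^2)^2 ≡ 42^2 = 1764 ≡ 125 (mod 149)
108^8 = (108^4)^2 ≡ 125^2 = 15625 ≡ 129 (mod 149)
108^16 = (108^8)^2 ≡ 129^2 = 16641 ≡ 102 (mod 149)
108^20 = 108^16 · 108^4 ≡ 102 · 125 ≡ 85 (mod 149).

85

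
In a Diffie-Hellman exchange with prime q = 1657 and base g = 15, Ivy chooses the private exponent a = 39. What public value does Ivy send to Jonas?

1077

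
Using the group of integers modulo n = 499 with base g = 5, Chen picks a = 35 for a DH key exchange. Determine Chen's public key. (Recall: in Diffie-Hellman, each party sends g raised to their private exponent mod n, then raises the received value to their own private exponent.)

215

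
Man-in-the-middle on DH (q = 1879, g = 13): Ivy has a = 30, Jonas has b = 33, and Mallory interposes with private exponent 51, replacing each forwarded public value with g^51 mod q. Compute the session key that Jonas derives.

Jonas receives Mallory's public value M = 13^51 mod 1879 instead of the honest one.
13^1 ≡ 13 (mod 1879)
13^2 = (13^1)^2 ≡ 13^2 = 169 ≡ 169 (mod 1879)
13^4 = (13^2)^2 ≡ 169^2 = 28561 ≡ 376 (mod 1879)
13^8 = (13^4)^2 ≡ 376^2 = 141376 ≡ 451 (mod 1879)
13^16 = (13^8)^2 ≡ 451^2 = 203401 ≡ 469 (mod 1879)
13^32 = (13^16)^2 ≡ 469^2 = 219961 ≡ 118 (mod 1879)
13^51 = 13^32 · 13^16 · 13^2 · 13^1 ≡ 118 · 469 · 169 · 13 ≡ 42 (mod 1879).
So M = 42. Jonas computes K = M^33 mod 1879.
42^1 ≡ 42 (mod 1879)
42^2 = (42^1)^2 ≡ 42^2 = 1764 ≡ 1764 (mod 1879)
42^4 = (42^2)^2 ≡ 1764^2 = 3111696 ≡ 72 (mod 1879)
42^8 = (42^4)^2 ≡ 72^2 = 5184 ≡ 1426 (mod 1879)
42^16 = (42^8)^2 ≡ 1426^2 = 2033476 ≡ 398 (mod 1879)
42^32 = (42^16)^2 ≡ 398^2 = 158404 ≡ 568 (mod 1879)
42^33 = 42^32 · 42^1 ≡ 568 · 42 ≡ 1308 (mod 1879).

1308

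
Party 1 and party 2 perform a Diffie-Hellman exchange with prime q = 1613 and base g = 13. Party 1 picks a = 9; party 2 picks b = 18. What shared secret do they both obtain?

1590

Party 1 sends A = g^a mod q = 13^9 mod 1613.
13^1 ≡ 13 (mod 1613)
13^2 = (13^1)^2 ≡ 13^2 = 169 ≡ 169 (mod 1613)
13^4 = (13^2)^2 ≡ 169^2 = 28561 ≡ 1140 (mod 1613)
13^8 = (13^4)^2 ≡ 1140^2 = 1299600 ≡ 1135 (mod 1613)
13^9 = 13^8 · 13^1 ≡ 1135 · 13 ≡ 238 (mod 1613).
So A = 238. Party 2 then computes K = A^b mod q = 238^18 mod 1613.
238^1 ≡ 238 (mod 1613)
238^2 = (238^1)^2 ≡ 238^2 = 56644 ≡ 189 (mod 1613)
238^4 = (238^2)^2 ≡ 189^2 = 35721 ≡ 235 (mod 1613)
238^8 = (238^4)^2 ≡ 235^2 = 55225 ≡ 383 (mod 1613)
238^16 = (238^8)^2 ≡ 383^2 = 146689 ≡ 1519 (mod 1613)
238^18 = 238^16 · 238^2 ≡ 1519 · 189 ≡ 1590 (mod 1613).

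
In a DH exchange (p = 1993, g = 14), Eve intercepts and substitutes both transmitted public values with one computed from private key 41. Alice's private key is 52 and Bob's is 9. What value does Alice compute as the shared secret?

Alice receives Eve's public value M = 14^41 mod 1993 instead of the honest one.
14^1 ≡ 14 (mod 1993)
14^2 = (14^1)^2 ≡ 14^2 = 196 ≡ 196 (mod 1993)
14^4 = (14^2)^2 ≡ 196^2 = 38416 ≡ 549 (mod 1993)
14^8 = (14^4)^2 ≡ 549^2 = 301401 ≡ 458 (mod 1993)
14^16 = (14^8)^2 ≡ 458^2 = 209764 ≡ 499 (mod 1993)
14^32 = (14^16)^2 ≡ 499^2 = 249001 ≡ 1869 (mod 1993)
14^41 = 14^32 · 14^8 · 14^1 ≡ 1869 · 458 · 14 ≡ 119 (mod 1993).
So M = 119. Alice computes K = M^52 mod 1993.
119^1 ≡ 119 (mod 1993)
119^2 = (119^1)^2 ≡ 119^2 = 14161 ≡ 210 (mod 1993)
119^4 = (119^2)^2 ≡ 210^2 = 44100 ≡ 254 (mod 1993)
119^8 = (119^4)^2 ≡ 254^2 = 64516 ≡ 740 (mod 1993)
119^16 = (119^8)^2 ≡ 740^2 = 547600 ≡ 1518 (mod 1993)
119^32 = (119^16)^2 ≡ 1518^2 = 2304324 ≡ 416 (mod 1993)
119^52 = 119^32 · 119^16 · 119^4 ≡ 416 · 1518 · 254 ≡ 1312 (mod 1993).

1312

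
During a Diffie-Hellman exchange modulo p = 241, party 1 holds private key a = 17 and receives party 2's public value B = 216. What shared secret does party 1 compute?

235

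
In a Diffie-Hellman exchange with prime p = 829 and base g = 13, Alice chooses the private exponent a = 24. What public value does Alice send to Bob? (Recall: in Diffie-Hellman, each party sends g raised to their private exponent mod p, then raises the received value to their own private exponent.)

729

Public value = 13^24 mod 829.
13^1 ≡ 13 (mod 829)
13^2 = (13^1)^2 ≡ 13^2 = 169 ≡ 169 (mod 829)
13^4 = (13^2)^2 ≡ 169^2 = 28561 ≡ 375 (mod 829)
13^8 = (13^4)^2 ≡ 375^2 = 140625 ≡ 524 (mod 829)
13^16 = (13^8)^2 ≡ 524^2 = 274576 ≡ 177 (mod 829)
13^24 = 13^16 · 13^8 ≡ 177 · 524 ≡ 729 (mod 829).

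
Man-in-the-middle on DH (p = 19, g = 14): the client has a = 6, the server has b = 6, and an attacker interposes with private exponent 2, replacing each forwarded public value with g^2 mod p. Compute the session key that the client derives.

The client receives an attacker's public value M = 14^2 mod 19 instead of the honest one.
14^1 ≡ 14 (mod 19)
14^2 = (14^1)^2 ≡ 14^2 = 196 ≡ 6 (mod 19)
So M = 6. The client computes K = M^6 mod 19.
6^1 ≡ 6 (mod 19)
6^2 = (6^1)^2 ≡ 6^2 = 36 ≡ 17 (mod 19)
6^4 = (6^2)^2 ≡ 17^2 = 289 ≡ 4 (mod 19)
6^6 = 6^4 · 6^2 ≡ 4 · 17 ≡ 11 (mod 19).

11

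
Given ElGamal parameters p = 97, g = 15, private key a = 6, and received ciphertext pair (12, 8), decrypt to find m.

12

Shared mask s = c₁^a mod p = 12^6 mod 97.
12^1 ≡ 12 (mod 97)
12^2 = (12^1)^2 ≡ 12^2 = 144 ≡ 47 (mod 97)
12^4 = (12^2)^2 ≡ 47^2 = 2209 ≡ 75 (mod 97)
12^6 = 12^4 · 12^2 ≡ 75 · 47 ≡ 33 (mod 97).
So s = 33; s⁻¹ ≡ 50 (mod 97).
m = c₂ · s⁻¹ mod 97 = 8 · 50 mod 97 = 12.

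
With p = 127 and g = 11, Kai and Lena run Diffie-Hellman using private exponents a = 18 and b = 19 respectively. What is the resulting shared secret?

2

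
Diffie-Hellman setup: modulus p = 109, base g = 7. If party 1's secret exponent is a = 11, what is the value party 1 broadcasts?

35

Public value = 7^11 mod 109.
7^1 ≡ 7 (mod 109)
7^2 = (7^1)^2 ≡ 7^2 = 49 ≡ 49 (mod 109)
7^4 = (7^2)^2 ≡ 49^2 = 2401 ≡ 3 (mod 109)
7^8 = (7^4)^2 ≡ 3^2 = 9 ≡ 9 (mod 109)
7^11 = 7^8 · 7^2 · 7^1 ≡ 9 · 49 · 7 ≡ 35 (mod 109).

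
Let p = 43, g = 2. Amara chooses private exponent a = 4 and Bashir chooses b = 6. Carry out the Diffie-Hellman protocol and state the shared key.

35

Bashir sends B = g^b mod p = 2^6 mod 43.
2^1 ≡ 2 (mod 43)
2^2 = (2^1)^2 ≡ 2^2 = 4 ≡ 4 (mod 43)
2^4 = (2^2)^2 ≡ 4^2 = 16 ≡ 16 (mod 43)
2^6 = 2^4 · 2^2 ≡ 16 · 4 ≡ 21 (mod 43).
So B = 21. Amara then computes K = B^a mod p = 21^4 mod 43.
21^1 ≡ 21 (mod 43)
21^2 = (21^1)^2 ≡ 21^2 = 441 ≡ 11 (mod 43)
21^4 = (21^2)^2 ≡ 11^2 = 121 ≡ 35 (mod 43)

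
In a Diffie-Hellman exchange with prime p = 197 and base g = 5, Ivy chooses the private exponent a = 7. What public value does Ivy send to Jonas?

Public value = 5^7 mod 197.
5^1 ≡ 5 (mod 197)
5^2 = (5^1)^2 ≡ 5^2 = 25 ≡ 25 (mod 197)
5^4 = (5^2)^2 ≡ 25^2 = 625 ≡ 34 (mod 197)
5^7 = 5^4 · 5^2 · 5^1 ≡ 34 · 25 · 5 ≡ 113 (mod 197).

113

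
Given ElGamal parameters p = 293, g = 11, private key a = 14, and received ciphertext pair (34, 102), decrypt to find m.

186

Shared mask s = c₁^a mod p = 34^14 mod 293.
34^1 ≡ 34 (mod 293)
34^2 = (34^1)^2 ≡ 34^2 = 1156 ≡ 277 (mod 293)
34^4 = (34^2)^2 ≡ 277^2 = 76729 ≡ 256 (mod 293)
34^8 = (34^4)^2 ≡ 256^2 = 65536 ≡ 197 (mod 293)
34^14 = 34^8 · 34^4 · 34^2 ≡ 197 · 256 · 277 ≡ 10 (mod 293).
So s = 10; s⁻¹ ≡ 88 (mod 293).
m = c₂ · s⁻¹ mod 293 = 102 · 88 mod 293 = 186.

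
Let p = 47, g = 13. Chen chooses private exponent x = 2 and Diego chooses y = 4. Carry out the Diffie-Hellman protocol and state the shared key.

37

Diego sends B = g^y mod p = 13^4 mod 47.
13^1 ≡ 13 (mod 47)
13^2 = (13^1)^2 ≡ 13^2 = 169 ≡ 28 (mod 47)
13^4 = (13^2)^2 ≡ 28^2 = 784 ≡ 32 (mod 47)
So B = 32. Chen then computes K = B^x mod p = 32^2 mod 47.
32^1 ≡ 32 (mod 47)
32^2 = (32^1)^2 ≡ 32^2 = 1024 ≡ 37 (mod 47)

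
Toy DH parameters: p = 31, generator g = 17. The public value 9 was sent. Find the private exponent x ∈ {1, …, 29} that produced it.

Try successive powers of 17 modulo 31:
17^1 ≡ 17
17^2 ≡ 10
17^3 ≡ 15
17^4 ≡ 7
17^5 ≡ 26
17^6 ≡ 8
17^7 ≡ 12
17^8 ≡ 18
17^9 ≡ 27
17^10 ≡ 25
17^11 ≡ 22
17^12 ≡ 2
17^13 ≡ 3
17^14 ≡ 20
17^15 ≡ 30
17^16 ≡ 14
17^17 ≡ 21
17^18 ≡ 16
17^19 ≡ 24
17^20 ≡ 5
17^21 ≡ 23
17^22 ≡ 19
17^23 ≡ 13
17^24 ≡ 4
17^25 ≡ 6
17^26 ≡ 9
Found: x = 26.

26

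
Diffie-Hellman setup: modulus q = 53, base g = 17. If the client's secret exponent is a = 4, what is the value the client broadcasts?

Public value = 17^4 (mod 53).
17^1 ≡ 17 (mod 53)
17^2 = (17^1)^2 ≡ 17^2 = 289 ≡ 24 (mod 53)
17^4 = (17^2)^2 ≡ 24^2 = 576 ≡ 46 (mod 53)

46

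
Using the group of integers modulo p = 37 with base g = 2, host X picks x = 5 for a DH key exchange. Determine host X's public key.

Public value = 2^5 mod 37.
2^1 ≡ 2 (mod 37)
2^2 = (2^1)^2 ≡ 2^2 = 4 ≡ 4 (mod 37)
2^4 = (2^2)^2 ≡ 4^2 = 16 ≡ 16 (mod 37)
2^5 = 2^4 · 2^1 ≡ 16 · 2 ≡ 32 (mod 37).

32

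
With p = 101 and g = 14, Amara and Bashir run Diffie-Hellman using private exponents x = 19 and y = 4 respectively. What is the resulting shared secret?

87

Amara sends A = g^x mod p = 14^19 mod 101.
14^1 ≡ 14 (mod 101)
14^2 = (14^1)^2 ≡ 14^2 = 196 ≡ 95 (mod 101)
14^4 = (14^2)^2 ≡ 95^2 = 9025 ≡ 36 (mod 101)
14^8 = (14^4)^2 ≡ 36^2 = 1296 ≡ 84 (mod 101)
14^16 = (14^8)^2 ≡ 84^2 = 7056 ≡ 87 (mod 101)
14^19 = 14^16 · 14^2 · 14^1 ≡ 87 · 95 · 14 ≡ 65 (mod 101).
So A = 65. Bashir then computes K = A^y mod p = 65^4 mod 101.
65^1 ≡ 65 (mod 101)
65^2 = (65^1)^2 ≡ 65^2 = 4225 ≡ 84 (mod 101)
65^4 = (65^2)^2 ≡ 84^2 = 7056 ≡ 87 (mod 101)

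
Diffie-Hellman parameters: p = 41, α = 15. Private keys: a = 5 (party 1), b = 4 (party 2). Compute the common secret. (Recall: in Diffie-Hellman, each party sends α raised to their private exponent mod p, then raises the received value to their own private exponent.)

40

Party 2 sends B = α^b mod p = 15^4 mod 41.
15^1 ≡ 15 (mod 41)
15^2 = (15^1)^2 ≡ 15^2 = 225 ≡ 20 (mod 41)
15^4 = (15^2)^2 ≡ 20^2 = 400 ≡ 31 (mod 41)
So B = 31. Party 1 then computes K = B^a mod p = 31^5 mod 41.
31^1 ≡ 31 (mod 41)
31^2 = (31^1)^2 ≡ 31^2 = 961 ≡ 18 (mod 41)
31^4 = (31^2)^2 ≡ 18^2 = 324 ≡ 37 (mod 41)
31^5 = 31^4 · 31^1 ≡ 37 · 31 ≡ 40 (mod 41).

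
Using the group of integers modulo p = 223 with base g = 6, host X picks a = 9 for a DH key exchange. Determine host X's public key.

103

Public value = 6^9 mod 223.
6^1 ≡ 6 (mod 223)
6^2 = (6^1)^2 ≡ 6^2 = 36 ≡ 36 (mod 223)
6^4 = (6^2)^2 ≡ 36^2 = 1296 ≡ 181 (mod 223)
6^8 = (6^4)^2 ≡ 181^2 = 32761 ≡ 203 (mod 223)
6^9 = 6^8 · 6^1 ≡ 203 · 6 ≡ 103 (mod 223).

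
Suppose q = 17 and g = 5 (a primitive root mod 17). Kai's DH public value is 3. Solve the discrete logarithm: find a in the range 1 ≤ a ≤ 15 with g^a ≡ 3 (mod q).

13

Try successive powers of 5 modulo 17:
5^1 ≡ 5
5^2 ≡ 8
5^3 ≡ 6
5^4 ≡ 13
5^5 ≡ 14
5^6 ≡ 2
5^7 ≡ 10
5^8 ≡ 16
5^9 ≡ 12
5^10 ≡ 9
5^11 ≡ 11
5^12 ≡ 4
5^13 ≡ 3
Found: a = 13.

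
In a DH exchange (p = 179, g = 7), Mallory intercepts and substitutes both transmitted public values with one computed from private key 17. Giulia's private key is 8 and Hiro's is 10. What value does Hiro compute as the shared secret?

Hiro receives Mallory's public value M = 7^17 mod 179 instead of the honest one.
7^1 ≡ 7 (mod 179)
7^2 = (7^1)^2 ≡ 7^2 = 49 ≡ 49 (mod 179)
7^4 = (7^2)^2 ≡ 49^2 = 2401 ≡ 74 (mod 179)
7^8 = (7^4)^2 ≡ 74^2 = 5476 ≡ 106 (mod 179)
7^16 = (7^8)^2 ≡ 106^2 = 11236 ≡ 138 (mod 179)
7^17 = 7^16 · 7^1 ≡ 138 · 7 ≡ 71 (mod 179).
So M = 71. Hiro computes K = M^10 mod 179.
71^1 ≡ 71 (mod 179)
71^2 = (71^1)^2 ≡ 71^2 = 5041 ≡ 29 (mod 179)
71^4 = (71^2)^2 ≡ 29^2 = 841 ≡ 125 (mod 179)
71^8 = (71^4)^2 ≡ 125^2 = 15625 ≡ 52 (mod 179)
71^10 = 71^8 · 71^2 ≡ 52 · 29 ≡ 76 (mod 179).

76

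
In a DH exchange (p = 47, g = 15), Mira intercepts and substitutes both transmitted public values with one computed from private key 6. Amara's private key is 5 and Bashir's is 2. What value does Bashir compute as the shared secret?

28

Bashir receives Mira's public value M = 15^6 mod 47 instead of the honest one.
15^1 ≡ 15 (mod 47)
15^2 = (15^1)^2 ≡ 15^2 = 225 ≡ 37 (mod 47)
15^4 = (15^2)^2 ≡ 37^2 = 1369 ≡ 6 (mod 47)
15^6 = 15^4 · 15^2 ≡ 6 · 37 ≡ 34 (mod 47).
So M = 34. Bashir computes K = M^2 mod 47.
34^1 ≡ 34 (mod 47)
34^2 = (34^1)^2 ≡ 34^2 = 1156 ≡ 28 (mod 47)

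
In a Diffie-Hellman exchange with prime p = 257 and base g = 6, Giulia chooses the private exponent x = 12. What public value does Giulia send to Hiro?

Public value = 6^12 (mod 257).
6^1 ≡ 6 (mod 257)
6^2 = (6^1)^2 ≡ 6^2 = 36 ≡ 36 (mod 257)
6^4 = (6^2)^2 ≡ 36^2 = 1296 ≡ 11 (mod 257)
6^8 = (6^4)^2 ≡ 11^2 = 121 ≡ 121 (mod 257)
6^12 = 6^8 · 6^4 ≡ 121 · 11 ≡ 46 (mod 257).

46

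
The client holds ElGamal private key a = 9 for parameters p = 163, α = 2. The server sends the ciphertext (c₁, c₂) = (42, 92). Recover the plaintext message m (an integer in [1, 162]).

Shared mask s = c₁^a mod p = 42^9 mod 163.
42^1 ≡ 42 (mod 163)
42^2 = (42^1)^2 ≡ 42^2 = 1764 ≡ 134 (mod 163)
42^4 = (42^2)^2 ≡ 134^2 = 17956 ≡ 26 (mod 163)
42^8 = (42^4)^2 ≡ 26^2 = 676 ≡ 24 (mod 163)
42^9 = 42^8 · 42^1 ≡ 24 · 42 ≡ 30 (mod 163).
So s = 30; s⁻¹ ≡ 125 (mod 163).
m = c₂ · s⁻¹ mod 163 = 92 · 125 mod 163 = 90.

90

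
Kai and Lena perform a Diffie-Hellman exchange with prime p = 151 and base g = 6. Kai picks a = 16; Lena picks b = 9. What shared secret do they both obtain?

50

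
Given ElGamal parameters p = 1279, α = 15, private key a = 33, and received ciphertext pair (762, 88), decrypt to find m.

12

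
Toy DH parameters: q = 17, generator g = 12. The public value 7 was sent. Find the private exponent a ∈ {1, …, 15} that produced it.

7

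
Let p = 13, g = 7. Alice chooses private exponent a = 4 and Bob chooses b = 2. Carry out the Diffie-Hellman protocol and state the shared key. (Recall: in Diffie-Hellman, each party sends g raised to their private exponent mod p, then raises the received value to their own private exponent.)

3

Bob sends B = g^b mod p = 7^2 mod 13.
7^1 ≡ 7 (mod 13)
7^2 = (7^1)^2 ≡ 7^2 = 49 ≡ 10 (mod 13)
So B = 10. Alice then computes K = B^a mod p = 10^4 mod 13.
10^1 ≡ 10 (mod 13)
10^2 = (10^1)^2 ≡ 10^2 = 100 ≡ 9 (mod 13)
10^4 = (10^2)^2 ≡ 9^2 = 81 ≡ 3 (mod 13)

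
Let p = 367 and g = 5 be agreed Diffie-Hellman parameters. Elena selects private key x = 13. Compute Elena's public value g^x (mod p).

Public value = 5^13 (mod 367).
5^1 ≡ 5 (mod 367)
5^2 = (5^1)^2 ≡ 5^2 = 25 ≡ 25 (mod 367)
5^4 = (5^2)^2 ≡ 25^2 = 625 ≡ 258 (mod 367)
5^8 = (5^4)^2 ≡ 258^2 = 66564 ≡ 137 (mod 367)
5^13 = 5^8 · 5^4 · 5^1 ≡ 137 · 258 · 5 ≡ 203 (mod 367).

203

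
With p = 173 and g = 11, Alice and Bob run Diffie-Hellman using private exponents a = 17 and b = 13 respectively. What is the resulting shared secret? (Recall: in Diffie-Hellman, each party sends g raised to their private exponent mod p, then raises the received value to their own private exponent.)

7

Bob sends B = g^b mod p = 11^13 mod 173.
11^1 ≡ 11 (mod 173)
11^2 = (11^1)^2 ≡ 11^2 = 121 ≡ 121 (mod 173)
11^4 = (11^2)^2 ≡ 121^2 = 14641 ≡ 109 (mod 173)
11^8 = (11^4)^2 ≡ 109^2 = 11881 ≡ 117 (mod 173)
11^13 = 11^8 · 11^4 · 11^1 ≡ 117 · 109 · 11 ≡ 153 (mod 173).
So B = 153. Alice then computes K = B^a mod p = 153^17 mod 173.
153^1 ≡ 153 (mod 173)
153^2 = (153^1)^2 ≡ 153^2 = 23409 ≡ 54 (mod 173)
153^4 = (153^2)^2 ≡ 54^2 = 2916 ≡ 148 (mod 173)
153^8 = (153^4)^2 ≡ 148^2 = 21904 ≡ 106 (mod 173)
153^16 = (153^8)^2 ≡ 106^2 = 11236 ≡ 164 (mod 173)
153^17 = 153^16 · 153^1 ≡ 164 · 153 ≡ 7 (mod 173).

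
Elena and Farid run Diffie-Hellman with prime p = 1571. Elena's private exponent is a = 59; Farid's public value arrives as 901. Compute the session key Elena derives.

1519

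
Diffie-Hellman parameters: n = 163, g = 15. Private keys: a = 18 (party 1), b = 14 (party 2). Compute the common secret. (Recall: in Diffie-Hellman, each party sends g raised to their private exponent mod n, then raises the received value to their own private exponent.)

85

Party 2 sends B = g^b mod n = 15^14 mod 163.
15^1 ≡ 15 (mod 163)
15^2 = (15^1)^2 ≡ 15^2 = 225 ≡ 62 (mod 163)
15^4 = (15^2)^2 ≡ 62^2 = 3844 ≡ 95 (mod 163)
15^8 = (15^4)^2 ≡ 95^2 = 9025 ≡ 60 (mod 163)
15^14 = 15^8 · 15^4 · 15^2 ≡ 60 · 95 · 62 ≡ 16 (mod 163).
So B = 16. Party 1 then computes K = B^a mod n = 16^18 mod 163.
16^1 ≡ 16 (mod 163)
16^2 = (16^1)^2 ≡ 16^2 = 256 ≡ 93 (mod 163)
16^4 = (16^2)^2 ≡ 93^2 = 8649 ≡ 10 (mod 163)
16^8 = (16^4)^2 ≡ 10^2 = 100 ≡ 100 (mod 163)
16^16 = (16^8)^2 ≡ 100^2 = 10000 ≡ 57 (mod 163)
16^18 = 16^16 · 16^2 ≡ 57 · 93 ≡ 85 (mod 163).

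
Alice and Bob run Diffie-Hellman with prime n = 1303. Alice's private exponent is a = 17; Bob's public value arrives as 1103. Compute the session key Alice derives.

924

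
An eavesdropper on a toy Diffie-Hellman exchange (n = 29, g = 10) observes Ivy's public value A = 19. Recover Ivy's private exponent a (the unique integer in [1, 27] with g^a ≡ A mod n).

Try successive powers of 10 modulo 29:
10^1 ≡ 10
10^2 ≡ 13
10^3 ≡ 14
10^4 ≡ 24
10^5 ≡ 8
10^6 ≡ 22
10^7 ≡ 17
10^8 ≡ 25
10^9 ≡ 18
10^10 ≡ 6
10^11 ≡ 2
10^12 ≡ 20
10^13 ≡ 26
10^14 ≡ 28
10^15 ≡ 19
Found: a = 15.

15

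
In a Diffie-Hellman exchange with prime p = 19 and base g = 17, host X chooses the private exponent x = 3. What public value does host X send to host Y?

11

Public value = 17^3 mod 19.
17^1 ≡ 17 (mod 19)
17^2 = (17^1)^2 ≡ 17^2 = 289 ≡ 4 (mod 19)
17^3 = 17^2 · 17^1 ≡ 4 · 17 ≡ 11 (mod 19).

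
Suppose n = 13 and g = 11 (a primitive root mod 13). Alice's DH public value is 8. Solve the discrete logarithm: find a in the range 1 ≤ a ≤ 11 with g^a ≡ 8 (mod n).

9

Try successive powers of 11 modulo 13:
11^1 ≡ 11
11^2 ≡ 4
11^3 ≡ 5
11^4 ≡ 3
11^5 ≡ 7
11^6 ≡ 12
11^7 ≡ 2
11^8 ≡ 9
11^9 ≡ 8
Found: a = 9.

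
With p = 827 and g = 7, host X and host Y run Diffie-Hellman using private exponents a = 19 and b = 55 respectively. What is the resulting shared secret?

746

Host Y sends B = g^b mod p = 7^55 mod 827.
7^1 ≡ 7 (mod 827)
7^2 = (7^1)^2 ≡ 7^2 = 49 ≡ 49 (mod 827)
7^4 = (7^2)^2 ≡ 49^2 = 2401 ≡ 747 (mod 827)
7^8 = (7^4)^2 ≡ 747^2 = 558009 ≡ 611 (mod 827)
7^16 = (7^8)^2 ≡ 611^2 = 373321 ≡ 344 (mod 827)
7^32 = (7^16)^2 ≡ 344^2 = 118336 ≡ 75 (mod 827)
7^55 = 7^32 · 7^16 · 7^4 · 7^2 · 7^1 ≡ 75 · 344 · 747 · 49 · 7 ≡ 523 (mod 827).
So B = 523. Host X then computes K = B^a mod p = 523^19 mod 827.
523^1 ≡ 523 (mod 827)
523^2 = (523^1)^2 ≡ 523^2 = 273529 ≡ 619 (mod 827)
523^4 = (523^2)^2 ≡ 619^2 = 383161 ≡ 260 (mod 827)
523^8 = (523^4)^2 ≡ 260^2 = 67600 ≡ 613 (mod 827)
523^16 = (523^8)^2 ≡ 613^2 = 375769 ≡ 311 (mod 827)
523^19 = 523^16 · 523^2 · 523^1 ≡ 311 · 619 · 523 ≡ 746 (mod 827).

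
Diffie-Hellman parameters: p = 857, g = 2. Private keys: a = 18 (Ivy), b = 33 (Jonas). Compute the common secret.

Ivy sends A = g^a mod p = 2^18 mod 857.
2^1 ≡ 2 (mod 857)
2^2 = (2^1)^2 ≡ 2^2 = 4 ≡ 4 (mod 857)
2^4 = (2^2)^2 ≡ 4^2 = 16 ≡ 16 (mod 857)
2^8 = (2^4)^2 ≡ 16^2 = 256 ≡ 256 (mod 857)
2^16 = (2^8)^2 ≡ 256^2 = 65536 ≡ 404 (mod 857)
2^18 = 2^16 · 2^2 ≡ 404 · 4 ≡ 759 (mod 857).
So A = 759. Jonas then computes K = A^b mod p = 759^33 mod 857.
759^1 ≡ 759 (mod 857)
759^2 = (759^1)^2 ≡ 759^2 = 576081 ≡ 177 (mod 857)
759^4 = (759^2)^2 ≡ 177^2 = 31329 ≡ 477 (mod 857)
759^8 = (759^4)^2 ≡ 477^2 = 227529 ≡ 424 (mod 857)
759^16 = (759^8)^2 ≡ 424^2 = 179776 ≡ 663 (mod 857)
759^32 = (759^16)^2 ≡ 663^2 = 439569 ≡ 785 (mod 857)
759^33 = 759^32 · 759^1 ≡ 785 · 759 ≡ 200 (mod 857).

200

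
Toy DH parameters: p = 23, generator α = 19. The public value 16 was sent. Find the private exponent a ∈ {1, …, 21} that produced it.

Try successive powers of 19 modulo 23:
19^1 ≡ 19
19^2 ≡ 16
Found: a = 2.

2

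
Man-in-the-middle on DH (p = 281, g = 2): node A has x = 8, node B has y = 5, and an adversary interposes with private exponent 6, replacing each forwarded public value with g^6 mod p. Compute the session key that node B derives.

Node B receives an adversary's public value M = 2^6 mod 281 instead of the honest one.
2^1 ≡ 2 (mod 281)
2^2 = (2^1)^2 ≡ 2^2 = 4 ≡ 4 (mod 281)
2^4 = (2^2)^2 ≡ 4^2 = 16 ≡ 16 (mod 281)
2^6 = 2^4 · 2^2 ≡ 16 · 4 ≡ 64 (mod 281).
So M = 64. Node B computes K = M^5 mod 281.
64^1 ≡ 64 (mod 281)
64^2 = (64^1)^2 ≡ 64^2 = 4096 ≡ 162 (mod 281)
64^4 = (64^2)^2 ≡ 162^2 = 26244 ≡ 111 (mod 281)
64^5 = 64^4 · 64^1 ≡ 111 · 64 ≡ 79 (mod 281).

79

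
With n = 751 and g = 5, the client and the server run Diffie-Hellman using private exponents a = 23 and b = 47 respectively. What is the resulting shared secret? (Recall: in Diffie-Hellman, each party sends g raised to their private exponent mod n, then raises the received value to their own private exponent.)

The client sends A = g^a mod n = 5^23 mod 751.
5^1 ≡ 5 (mod 751)
5^2 = (5^1)^2 ≡ 5^2 = 25 ≡ 25 (mod 751)
5^4 = (5^2)^2 ≡ 25^2 = 625 ≡ 625 (mod 751)
5^8 = (5^4)^2 ≡ 625^2 = 390625 ≡ 105 (mod 751)
5^16 = (5^8)^2 ≡ 105^2 = 11025 ≡ 511 (mod 751)
5^23 = 5^16 · 5^4 · 5^2 · 5^1 ≡ 511 · 625 · 25 · 5 ≡ 217 (mod 751).
So A = 217. The server then computes K = A^b mod n = 217^47 mod 751.
217^1 ≡ 217 (mod 751)
217^2 = (217^1)^2 ≡ 217^2 = 47089 ≡ 527 (mod 751)
217^4 = (217^2)^2 ≡ 527^2 = 277729 ≡ 610 (mod 751)
217^8 = (217^4)^2 ≡ 610^2 = 372100 ≡ 355 (mod 751)
217^16 = (217^8)^2 ≡ 355^2 = 126025 ≡ 608 (mod 751)
217^32 = (217^16)^2 ≡ 608^2 = 369664 ≡ 172 (mod 751)
217^47 = 217^32 · 217^8 · 217^4 · 217^2 · 217^1 ≡ 172 · 355 · 610 · 527 · 217 ≡ 77 (mod 751).

77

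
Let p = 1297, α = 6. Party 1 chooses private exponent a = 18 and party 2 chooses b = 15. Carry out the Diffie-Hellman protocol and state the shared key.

1261

Party 2 sends B = α^b mod p = 6^15 mod 1297.
6^1 ≡ 6 (mod 1297)
6^2 = (6^1)^2 ≡ 6^2 = 36 ≡ 36 (mod 1297)
6^4 = (6^2)^2 ≡ 36^2 = 1296 ≡ 1296 (mod 1297)
6^8 = (6^4)^2 ≡ 1296^2 = 1679616 ≡ 1 (mod 1297)
6^15 = 6^8 · 6^4 · 6^2 · 6^1 ≡ 1 · 1296 · 36 · 6 ≡ 1081 (mod 1297).
So B = 1081. Party 1 then computes K = B^a mod p = 1081^18 mod 1297.
1081^1 ≡ 1081 (mod 1297)
1081^2 = (1081^1)^2 ≡ 1081^2 = 1168561 ≡ 1261 (mod 1297)
1081^4 = (1081^2)^2 ≡ 1261^2 = 1590121 ≡ 1296 (mod 1297)
1081^8 = (1081^4)^2 ≡ 1296^2 = 1679616 ≡ 1 (mod 1297)
1081^16 = (1081^8)^2 ≡ 1^2 = 1 ≡ 1 (mod 1297)
1081^18 = 1081^16 · 1081^2 ≡ 1 · 1261 ≡ 1261 (mod 1297).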